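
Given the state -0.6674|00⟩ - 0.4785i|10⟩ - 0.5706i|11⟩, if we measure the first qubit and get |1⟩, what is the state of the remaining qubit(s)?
-0.6426i|0⟩ - 0.7662i|1⟩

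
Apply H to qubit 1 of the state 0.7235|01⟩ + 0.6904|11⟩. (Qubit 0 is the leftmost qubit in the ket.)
0.5116|00⟩ - 0.5116|01⟩ + 0.4882|10⟩ - 0.4882|11⟩

H on qubit 1 mixes each pair of kets that differ only in qubit 1: amplitudes (a, b) of (|…0…⟩, |…1…⟩) become ((a + b)/√2, (a − b)/√2). Kets absent from the input have amplitude 0.
(|00⟩, |01⟩): (a, b) = (0, 0.7235) → (0.5116, -0.5116)
(|10⟩, |11⟩): (a, b) = (0, 0.6904) → (0.4882, -0.4882)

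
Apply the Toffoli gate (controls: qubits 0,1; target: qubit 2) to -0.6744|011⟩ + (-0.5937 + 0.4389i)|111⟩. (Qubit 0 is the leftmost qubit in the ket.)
-0.6744|011⟩ + (-0.5937 + 0.4389i)|110⟩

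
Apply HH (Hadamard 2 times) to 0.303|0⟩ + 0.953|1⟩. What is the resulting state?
0.303|0⟩ + 0.953|1⟩

H² = I, so an even number of Hadamards cancels: H^2 = I and the state is unchanged.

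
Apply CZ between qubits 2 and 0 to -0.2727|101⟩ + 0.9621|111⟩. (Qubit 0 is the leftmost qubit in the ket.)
0.2727|101⟩ - 0.9621|111⟩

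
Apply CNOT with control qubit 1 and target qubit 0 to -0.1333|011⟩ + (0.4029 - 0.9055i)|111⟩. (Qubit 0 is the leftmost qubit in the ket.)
(0.4029 - 0.9055i)|011⟩ - 0.1333|111⟩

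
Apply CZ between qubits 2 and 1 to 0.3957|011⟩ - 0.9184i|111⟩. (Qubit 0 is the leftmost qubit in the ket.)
-0.3957|011⟩ + 0.9184i|111⟩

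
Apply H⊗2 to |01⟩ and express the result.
1/2|00⟩ - 1/2|01⟩ + 1/2|10⟩ - 1/2|11⟩

H⊗2 gives amp(|y⟩) = (1/2) Σ_x (−1)^(x·y) amp(|x⟩), where x·y is the number of positions in which both x and y have a 1.
|00⟩: (1)/2 = 1/2
|01⟩: (-1)/2 = -1/2
|10⟩: (1)/2 = 1/2
|11⟩: (-1)/2 = -1/2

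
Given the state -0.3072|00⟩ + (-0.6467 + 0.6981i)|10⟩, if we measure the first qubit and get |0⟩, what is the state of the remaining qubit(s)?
-|0⟩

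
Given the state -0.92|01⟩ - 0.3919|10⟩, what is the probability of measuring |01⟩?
0.8464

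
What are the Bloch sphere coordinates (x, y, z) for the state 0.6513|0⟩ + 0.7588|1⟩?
(0.9884, 0, -0.1516)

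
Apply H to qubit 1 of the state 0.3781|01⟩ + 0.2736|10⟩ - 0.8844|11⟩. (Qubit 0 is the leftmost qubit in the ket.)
0.2674|00⟩ - 0.2674|01⟩ - 0.4319|10⟩ + 0.8188|11⟩

H on qubit 1 mixes each pair of kets that differ only in qubit 1: amplitudes (a, b) of (|…0…⟩, |…1…⟩) become ((a + b)/√2, (a − b)/√2). Kets absent from the input have amplitude 0.
(|00⟩, |01⟩): (a, b) = (0, 0.3781) → (0.2674, -0.2674)
(|10⟩, |11⟩): (a, b) = (0.2736, -0.8844) → (-0.4319, 0.8188)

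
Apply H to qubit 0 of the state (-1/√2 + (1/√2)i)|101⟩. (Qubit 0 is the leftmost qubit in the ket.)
(-1/2 + (1/2)i)|001⟩ + (1/2 - (1/2)i)|101⟩

H on qubit 0 mixes each pair of kets that differ only in qubit 0: amplitudes (a, b) of (|…0…⟩, |…1…⟩) become ((a + b)/√2, (a − b)/√2). Kets absent from the input have amplitude 0.
(|001⟩, |101⟩): (a, b) = (0, (-1/√2 + (1/√2)i)) → ((-1/2 + (1/2)i), (1/2 - (1/2)i))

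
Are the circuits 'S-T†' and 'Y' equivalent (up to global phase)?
No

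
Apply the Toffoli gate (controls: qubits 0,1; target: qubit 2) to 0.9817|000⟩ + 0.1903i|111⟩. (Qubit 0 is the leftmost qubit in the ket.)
0.9817|000⟩ + 0.1903i|110⟩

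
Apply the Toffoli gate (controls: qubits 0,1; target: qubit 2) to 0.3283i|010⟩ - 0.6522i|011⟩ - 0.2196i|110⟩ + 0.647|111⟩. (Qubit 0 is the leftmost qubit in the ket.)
0.3283i|010⟩ - 0.6522i|011⟩ + 0.647|110⟩ - 0.2196i|111⟩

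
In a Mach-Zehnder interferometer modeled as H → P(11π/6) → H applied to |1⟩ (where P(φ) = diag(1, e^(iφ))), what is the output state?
(0.06699 + 0.25i)|0⟩ + (0.933 - 0.25i)|1⟩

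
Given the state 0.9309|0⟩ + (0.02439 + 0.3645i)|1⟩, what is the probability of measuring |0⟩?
0.8666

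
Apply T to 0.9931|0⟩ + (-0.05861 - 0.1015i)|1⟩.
0.9931|0⟩ + (0.03033 - 0.1132i)|1⟩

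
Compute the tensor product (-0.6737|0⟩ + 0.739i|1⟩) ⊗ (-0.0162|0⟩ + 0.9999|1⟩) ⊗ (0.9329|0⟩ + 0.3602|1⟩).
0.01018|000⟩ + 0.003931|001⟩ - 0.6284|010⟩ - 0.2426|011⟩ - 0.01117i|100⟩ - 0.004312i|101⟩ + 0.6893i|110⟩ + 0.2662i|111⟩

amp(|b₁b₂…⟩) = product of the factor amplitudes for bits b₁, b₂, …; only kets whose every factor amplitude is nonzero survive.
|000⟩: (-0.6737)(-0.0162)(0.9329) = 0.01018
|001⟩: (-0.6737)(-0.0162)(0.3602) = 0.003931
|010⟩: (-0.6737)(0.9999)(0.9329) = -0.6284
|011⟩: (-0.6737)(0.9999)(0.3602) = -0.2426
|100⟩: (0.739i)(-0.0162)(0.9329) = -0.01117i
|101⟩: (0.739i)(-0.0162)(0.3602) = -0.004312i
|110⟩: (0.739i)(0.9999)(0.9329) = 0.6893i
|111⟩: (0.739i)(0.9999)(0.3602) = 0.2662i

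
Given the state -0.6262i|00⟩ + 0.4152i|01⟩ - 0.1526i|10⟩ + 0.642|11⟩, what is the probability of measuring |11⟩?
0.4122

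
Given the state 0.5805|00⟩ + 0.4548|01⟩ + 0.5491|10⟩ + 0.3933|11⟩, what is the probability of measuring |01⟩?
0.2068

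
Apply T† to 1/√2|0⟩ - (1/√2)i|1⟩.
1/√2|0⟩ + (-1/2 - (1/2)i)|1⟩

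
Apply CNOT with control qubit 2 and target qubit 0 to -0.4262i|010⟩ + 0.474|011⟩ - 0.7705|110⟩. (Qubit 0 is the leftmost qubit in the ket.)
-0.4262i|010⟩ - 0.7705|110⟩ + 0.474|111⟩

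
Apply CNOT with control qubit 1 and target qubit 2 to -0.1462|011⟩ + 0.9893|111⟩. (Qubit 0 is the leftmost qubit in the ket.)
-0.1462|010⟩ + 0.9893|110⟩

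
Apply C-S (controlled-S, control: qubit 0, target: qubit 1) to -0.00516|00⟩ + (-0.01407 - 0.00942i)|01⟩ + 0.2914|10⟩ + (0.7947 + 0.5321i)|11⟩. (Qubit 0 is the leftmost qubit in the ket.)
-0.00516|00⟩ + (-0.01407 - 0.00942i)|01⟩ + 0.2914|10⟩ + (-0.5321 + 0.7947i)|11⟩

C-S leaves the control-|0⟩ kets |00⟩, |01⟩ unchanged and applies S to qubit 1 on the control-|1⟩ pair (|10⟩, |11⟩).
S = [[1, 0], [0, i]].
With a = amp(|10⟩) = 0.2914 and b = amp(|11⟩) = (0.7947 + 0.5321i):
new amp(|10⟩) = (1)·a = 0.2914
new amp(|11⟩) = (i)·b = (-0.5321 + 0.7947i)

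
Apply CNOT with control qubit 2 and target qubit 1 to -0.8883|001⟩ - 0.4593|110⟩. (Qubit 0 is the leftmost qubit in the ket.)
-0.8883|011⟩ - 0.4593|110⟩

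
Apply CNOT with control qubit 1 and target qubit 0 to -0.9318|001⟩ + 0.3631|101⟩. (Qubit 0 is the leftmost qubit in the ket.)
-0.9318|001⟩ + 0.3631|101⟩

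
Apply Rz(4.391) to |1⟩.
(-0.5849 + 0.8111i)|1⟩

Rz(4.391) = [[e^(−iθ/2), 0], [0, e^(iθ/2)]] with e^(±iθ/2) = cos(θ/2) ± i·sin(θ/2); θ = 4.391, cos(θ/2) ≈ -0.584857, sin(θ/2) ≈ 0.811136.
With a = amp(|0⟩) = 0 and b = amp(|1⟩) = 1:
new amp(|0⟩) = (-0.584857 - 0.811136i)·a = 0
new amp(|1⟩) = (-0.584857 + 0.811136i)·b = (-0.5849 + 0.8111i)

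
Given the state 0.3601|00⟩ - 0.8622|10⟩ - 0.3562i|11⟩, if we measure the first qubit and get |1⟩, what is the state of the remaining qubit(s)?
-0.9242|0⟩ - 0.3818i|1⟩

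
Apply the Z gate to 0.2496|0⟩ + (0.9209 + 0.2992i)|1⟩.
0.2496|0⟩ + (-0.9209 - 0.2992i)|1⟩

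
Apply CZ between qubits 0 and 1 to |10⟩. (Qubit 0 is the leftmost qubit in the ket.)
|10⟩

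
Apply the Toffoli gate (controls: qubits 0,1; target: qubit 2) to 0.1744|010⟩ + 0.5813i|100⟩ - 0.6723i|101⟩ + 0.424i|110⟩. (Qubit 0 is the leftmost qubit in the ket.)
0.1744|010⟩ + 0.5813i|100⟩ - 0.6723i|101⟩ + 0.424i|111⟩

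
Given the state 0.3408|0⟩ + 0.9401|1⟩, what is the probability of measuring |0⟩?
0.1161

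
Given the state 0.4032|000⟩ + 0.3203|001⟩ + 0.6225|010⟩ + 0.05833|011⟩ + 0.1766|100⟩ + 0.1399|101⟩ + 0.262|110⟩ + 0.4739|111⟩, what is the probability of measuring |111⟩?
0.2246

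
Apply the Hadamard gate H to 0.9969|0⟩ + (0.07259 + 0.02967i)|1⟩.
(0.7562 + 0.02098i)|0⟩ + (0.6536 - 0.02098i)|1⟩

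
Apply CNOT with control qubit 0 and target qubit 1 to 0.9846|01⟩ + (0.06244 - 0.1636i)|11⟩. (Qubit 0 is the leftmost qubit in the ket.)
0.9846|01⟩ + (0.06244 - 0.1636i)|10⟩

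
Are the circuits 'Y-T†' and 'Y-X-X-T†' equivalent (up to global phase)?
Yes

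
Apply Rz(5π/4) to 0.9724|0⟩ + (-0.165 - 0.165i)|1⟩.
(-0.3721 - 0.8984i)|0⟩ + (0.2156 - 0.0893i)|1⟩

Rz(5π/4) = [[e^(−iθ/2), 0], [0, e^(iθ/2)]] with e^(±iθ/2) = cos(θ/2) ± i·sin(θ/2); θ = 5π/4, cos(θ/2) ≈ -0.382683, sin(θ/2) ≈ 0.92388.
With a = amp(|0⟩) = 0.9724 and b = amp(|1⟩) = (-0.165 - 0.165i):
new amp(|0⟩) = (-0.382683 - 0.92388i)·a = (-0.3721 - 0.8984i)
new amp(|1⟩) = (-0.382683 + 0.92388i)·b = (0.2156 - 0.0893i)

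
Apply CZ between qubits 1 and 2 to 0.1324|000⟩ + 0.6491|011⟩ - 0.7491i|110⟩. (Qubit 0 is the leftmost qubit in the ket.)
0.1324|000⟩ - 0.6491|011⟩ - 0.7491i|110⟩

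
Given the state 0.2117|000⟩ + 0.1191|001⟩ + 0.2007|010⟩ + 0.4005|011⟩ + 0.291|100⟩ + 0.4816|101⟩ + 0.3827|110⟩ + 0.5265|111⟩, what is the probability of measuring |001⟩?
0.01418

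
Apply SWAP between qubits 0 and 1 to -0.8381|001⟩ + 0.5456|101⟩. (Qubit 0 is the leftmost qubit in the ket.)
-0.8381|001⟩ + 0.5456|011⟩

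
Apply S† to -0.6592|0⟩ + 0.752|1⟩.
-0.6592|0⟩ - 0.752i|1⟩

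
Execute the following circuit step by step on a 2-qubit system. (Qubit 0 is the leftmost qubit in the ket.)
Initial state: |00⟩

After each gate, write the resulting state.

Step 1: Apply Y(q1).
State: i|01⟩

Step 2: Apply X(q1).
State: i|00⟩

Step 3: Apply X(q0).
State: i|10⟩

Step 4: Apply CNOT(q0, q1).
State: i|11⟩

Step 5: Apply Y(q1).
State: |10⟩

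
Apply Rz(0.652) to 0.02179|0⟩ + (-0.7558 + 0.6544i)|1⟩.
(0.02064 - 0.006978i)|0⟩ + (-0.9256 + 0.3779i)|1⟩

Rz(0.652) = [[e^(−iθ/2), 0], [0, e^(iθ/2)]] with e^(±iθ/2) = cos(θ/2) ± i·sin(θ/2); θ = 0.652, cos(θ/2) ≈ 0.947331, sin(θ/2) ≈ 0.320256.
With a = amp(|0⟩) = 0.02179 and b = amp(|1⟩) = (-0.7558 + 0.6544i):
new amp(|0⟩) = (0.947331 - 0.320256i)·a = (0.02064 - 0.006978i)
new amp(|1⟩) = (0.947331 + 0.320256i)·b = (-0.9256 + 0.3779i)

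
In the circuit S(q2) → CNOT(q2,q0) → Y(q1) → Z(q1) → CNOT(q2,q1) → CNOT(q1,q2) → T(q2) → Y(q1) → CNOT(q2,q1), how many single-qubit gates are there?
5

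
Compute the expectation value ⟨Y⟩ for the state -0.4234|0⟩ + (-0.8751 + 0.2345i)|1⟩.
-0.1986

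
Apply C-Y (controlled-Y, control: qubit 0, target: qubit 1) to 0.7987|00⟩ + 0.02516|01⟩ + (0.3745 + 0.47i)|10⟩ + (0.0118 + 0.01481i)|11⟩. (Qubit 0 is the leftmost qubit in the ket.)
0.7987|00⟩ + 0.02516|01⟩ + (0.01481 - 0.0118i)|10⟩ + (-0.47 + 0.3745i)|11⟩

C-Y leaves the control-|0⟩ kets |00⟩, |01⟩ unchanged and applies Y to qubit 1 on the control-|1⟩ pair (|10⟩, |11⟩).
Y = [[0, -i], [i, 0]].
With a = amp(|10⟩) = (0.3745 + 0.47i) and b = amp(|11⟩) = (0.0118 + 0.01481i):
new amp(|10⟩) = (-i)·b = (0.01481 - 0.0118i)
new amp(|11⟩) = (i)·a = (-0.47 + 0.3745i)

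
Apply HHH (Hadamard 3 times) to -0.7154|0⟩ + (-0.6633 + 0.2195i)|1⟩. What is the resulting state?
(-0.9749 + 0.1552i)|0⟩ + (-0.03684 - 0.1552i)|1⟩

H² = I, so H^3 = H: a single Hadamard. With (a, b) = (-0.7154, (-0.6633 + 0.2195i)), H gives ((a + b)/√2, (a − b)/√2) = ((-0.9749 + 0.1552i), (-0.03684 - 0.1552i)).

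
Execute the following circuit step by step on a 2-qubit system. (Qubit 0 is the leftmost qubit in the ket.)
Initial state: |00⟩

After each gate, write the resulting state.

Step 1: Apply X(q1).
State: |01⟩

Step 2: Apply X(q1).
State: |00⟩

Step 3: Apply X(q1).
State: |01⟩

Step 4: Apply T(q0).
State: |01⟩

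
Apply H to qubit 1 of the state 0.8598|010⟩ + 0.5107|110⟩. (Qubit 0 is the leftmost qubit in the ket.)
0.608|000⟩ - 0.608|010⟩ + 0.3611|100⟩ - 0.3611|110⟩

H on qubit 1 mixes each pair of kets that differ only in qubit 1: amplitudes (a, b) of (|…0…⟩, |…1…⟩) become ((a + b)/√2, (a − b)/√2). Kets absent from the input have amplitude 0.
(|000⟩, |010⟩): (a, b) = (0, 0.8598) → (0.608, -0.608)
(|100⟩, |110⟩): (a, b) = (0, 0.5107) → (0.3611, -0.3611)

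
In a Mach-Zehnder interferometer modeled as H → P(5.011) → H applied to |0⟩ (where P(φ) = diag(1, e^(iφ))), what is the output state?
(0.6471 - 0.4779i)|0⟩ + (0.3529 + 0.4779i)|1⟩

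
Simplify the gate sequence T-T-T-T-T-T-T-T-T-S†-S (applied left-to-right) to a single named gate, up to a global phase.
T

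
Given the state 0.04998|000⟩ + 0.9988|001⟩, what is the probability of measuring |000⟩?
0.002498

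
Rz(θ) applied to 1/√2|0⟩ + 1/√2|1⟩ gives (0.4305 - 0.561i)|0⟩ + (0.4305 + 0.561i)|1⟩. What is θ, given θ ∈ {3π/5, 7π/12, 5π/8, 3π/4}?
7π/12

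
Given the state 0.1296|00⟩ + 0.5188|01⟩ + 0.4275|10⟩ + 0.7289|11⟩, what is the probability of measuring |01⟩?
0.2692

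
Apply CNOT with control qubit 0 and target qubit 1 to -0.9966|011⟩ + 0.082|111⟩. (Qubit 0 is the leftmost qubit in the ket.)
-0.9966|011⟩ + 0.082|101⟩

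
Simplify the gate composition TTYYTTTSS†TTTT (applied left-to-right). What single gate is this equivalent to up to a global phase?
T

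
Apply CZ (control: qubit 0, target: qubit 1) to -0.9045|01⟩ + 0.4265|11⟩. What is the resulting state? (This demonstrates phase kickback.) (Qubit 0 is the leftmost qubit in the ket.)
-0.9045|01⟩ - 0.4265|11⟩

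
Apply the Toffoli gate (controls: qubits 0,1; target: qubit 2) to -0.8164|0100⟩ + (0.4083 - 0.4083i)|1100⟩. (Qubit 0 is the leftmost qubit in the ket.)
-0.8164|0100⟩ + (0.4083 - 0.4083i)|1110⟩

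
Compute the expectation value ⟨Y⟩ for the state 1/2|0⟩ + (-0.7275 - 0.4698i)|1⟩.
-0.4698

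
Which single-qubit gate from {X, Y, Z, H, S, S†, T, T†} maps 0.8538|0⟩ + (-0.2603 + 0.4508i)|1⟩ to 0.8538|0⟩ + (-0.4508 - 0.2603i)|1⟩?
S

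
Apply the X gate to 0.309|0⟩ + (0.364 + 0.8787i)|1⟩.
(0.364 + 0.8787i)|0⟩ + 0.309|1⟩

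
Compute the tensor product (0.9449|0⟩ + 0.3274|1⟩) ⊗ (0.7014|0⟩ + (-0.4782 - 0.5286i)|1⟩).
0.6628|00⟩ + (-0.4519 - 0.4995i)|01⟩ + 0.2296|10⟩ + (-0.1566 - 0.1731i)|11⟩

amp(|b₁b₂…⟩) = product of the factor amplitudes for bits b₁, b₂, …; only kets whose every factor amplitude is nonzero survive.
|00⟩: (0.9449)(0.7014) = 0.6628
|01⟩: (0.9449)(-0.4782 - 0.5286i) = (-0.4519 - 0.4995i)
|10⟩: (0.3274)(0.7014) = 0.2296
|11⟩: (0.3274)(-0.4782 - 0.5286i) = (-0.1566 - 0.1731i)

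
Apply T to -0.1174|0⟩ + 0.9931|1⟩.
-0.1174|0⟩ + (0.7022 + 0.7022i)|1⟩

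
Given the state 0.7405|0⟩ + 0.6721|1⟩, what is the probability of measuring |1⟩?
0.4517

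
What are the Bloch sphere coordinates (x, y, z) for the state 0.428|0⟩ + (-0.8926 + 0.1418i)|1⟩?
(-0.7641, 0.1214, -0.6337)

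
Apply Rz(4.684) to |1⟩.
(-0.697 + 0.7171i)|1⟩

Rz(4.684) = [[e^(−iθ/2), 0], [0, e^(iθ/2)]] with e^(±iθ/2) = cos(θ/2) ± i·sin(θ/2); θ = 4.684, cos(θ/2) ≈ -0.696999, sin(θ/2) ≈ 0.717072.
With a = amp(|0⟩) = 0 and b = amp(|1⟩) = 1:
new amp(|0⟩) = (-0.696999 - 0.717072i)·a = 0
new amp(|1⟩) = (-0.696999 + 0.717072i)·b = (-0.697 + 0.7171i)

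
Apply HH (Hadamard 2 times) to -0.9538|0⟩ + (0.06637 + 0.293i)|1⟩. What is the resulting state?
-0.9538|0⟩ + (0.06637 + 0.293i)|1⟩

H² = I, so an even number of Hadamards cancels: H^2 = I and the state is unchanged.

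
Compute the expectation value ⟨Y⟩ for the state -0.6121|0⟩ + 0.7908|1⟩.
0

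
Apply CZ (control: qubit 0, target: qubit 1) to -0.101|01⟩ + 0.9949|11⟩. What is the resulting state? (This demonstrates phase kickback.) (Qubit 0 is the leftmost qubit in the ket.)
-0.101|01⟩ - 0.9949|11⟩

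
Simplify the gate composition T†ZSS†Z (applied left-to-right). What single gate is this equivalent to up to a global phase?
T†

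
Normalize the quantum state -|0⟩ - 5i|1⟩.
-0.1961|0⟩ - 0.9806i|1⟩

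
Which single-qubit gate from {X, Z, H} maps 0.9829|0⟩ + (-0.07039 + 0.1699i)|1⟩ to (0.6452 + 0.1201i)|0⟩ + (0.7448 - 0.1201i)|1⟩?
H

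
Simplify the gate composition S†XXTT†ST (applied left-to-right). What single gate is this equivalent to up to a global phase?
T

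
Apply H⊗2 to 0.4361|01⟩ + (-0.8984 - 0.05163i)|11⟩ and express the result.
(-0.2312 - 0.02582i)|00⟩ + (0.2312 + 0.02582i)|01⟩ + (0.6673 + 0.02582i)|10⟩ + (-0.6673 - 0.02582i)|11⟩

H⊗2 gives amp(|y⟩) = (1/2) Σ_x (−1)^(x·y) amp(|x⟩), where x·y is the number of positions in which both x and y have a 1.
|00⟩: (0.4361 + (-0.8984 - 0.05163i))/2 = (-0.2312 - 0.02582i)
|01⟩: (-0.4361 - (-0.8984 - 0.05163i))/2 = (0.2312 + 0.02582i)
|10⟩: (0.4361 - (-0.8984 - 0.05163i))/2 = (0.6673 + 0.02582i)
|11⟩: (-0.4361 + (-0.8984 - 0.05163i))/2 = (-0.6673 - 0.02582i)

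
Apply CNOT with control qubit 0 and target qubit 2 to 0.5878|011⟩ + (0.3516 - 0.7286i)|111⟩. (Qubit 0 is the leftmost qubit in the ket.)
0.5878|011⟩ + (0.3516 - 0.7286i)|110⟩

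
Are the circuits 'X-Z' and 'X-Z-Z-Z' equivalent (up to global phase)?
Yes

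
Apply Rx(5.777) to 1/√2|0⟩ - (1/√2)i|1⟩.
-0.8616|0⟩ + 0.5075i|1⟩

Rx(5.777) = [[cos(θ/2), −i·sin(θ/2)], [−i·sin(θ/2), cos(θ/2)]]; θ = 5.777, cos(θ/2) ≈ -0.968143, sin(θ/2) ≈ 0.250399.
With a = amp(|0⟩) = 1/√2 and b = amp(|1⟩) = -(1/√2)i:
new amp(|0⟩) = (-0.968143)·a + (-0.250399i)·b = -0.8616
new amp(|1⟩) = (-0.250399i)·a + (-0.968143)·b = 0.5075i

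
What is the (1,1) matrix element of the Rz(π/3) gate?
(0.866 + (1/2)i)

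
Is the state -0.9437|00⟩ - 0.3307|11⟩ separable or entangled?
Entangled

Writing the state as a|00⟩ + b|01⟩ + c|10⟩ + d|11⟩, it is a product state iff ad − bc = 0.
Here (a, b, c, d) = (-0.9437, 0, 0, -0.3307): ad − bc = (-0.9437)(-0.3307) − (0)(0) = 0.3121 ≠ 0, so the state is entangled.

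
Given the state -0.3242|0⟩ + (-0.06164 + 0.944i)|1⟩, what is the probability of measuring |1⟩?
0.8949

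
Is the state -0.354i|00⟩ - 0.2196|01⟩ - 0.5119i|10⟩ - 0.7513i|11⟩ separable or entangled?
Entangled

Writing the state as a|00⟩ + b|01⟩ + c|10⟩ + d|11⟩, it is a product state iff ad − bc = 0.
Here (a, b, c, d) = (-0.354i, -0.2196, -0.5119i, -0.7513i): ad − bc = (-0.354i)(-0.7513i) − (-0.2196)(-0.5119i) = (-0.266 - 0.1124i) ≠ 0, so the state is entangled.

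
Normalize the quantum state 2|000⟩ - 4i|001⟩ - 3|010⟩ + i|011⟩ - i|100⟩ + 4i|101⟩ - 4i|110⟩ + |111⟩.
0.25|000⟩ - (1/2)i|001⟩ - 0.375|010⟩ + 0.125i|011⟩ - 0.125i|100⟩ + (1/2)i|101⟩ - (1/2)i|110⟩ + 0.125|111⟩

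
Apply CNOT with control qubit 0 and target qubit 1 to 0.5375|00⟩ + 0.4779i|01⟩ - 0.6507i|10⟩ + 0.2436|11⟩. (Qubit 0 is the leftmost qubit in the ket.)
0.5375|00⟩ + 0.4779i|01⟩ + 0.2436|10⟩ - 0.6507i|11⟩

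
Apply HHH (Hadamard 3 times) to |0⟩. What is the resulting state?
1/√2|0⟩ + 1/√2|1⟩

H² = I, so H^3 = H: a single Hadamard. With (a, b) = (1, 0), H gives ((a + b)/√2, (a − b)/√2) = (1/√2, 1/√2).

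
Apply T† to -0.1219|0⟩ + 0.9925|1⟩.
-0.1219|0⟩ + (0.7018 - 0.7018i)|1⟩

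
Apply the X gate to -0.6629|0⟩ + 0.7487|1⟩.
0.7487|0⟩ - 0.6629|1⟩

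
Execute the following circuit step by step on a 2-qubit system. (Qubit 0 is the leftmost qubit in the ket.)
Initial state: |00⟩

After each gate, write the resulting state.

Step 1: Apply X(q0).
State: |10⟩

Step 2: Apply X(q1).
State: |11⟩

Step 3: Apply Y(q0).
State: -i|01⟩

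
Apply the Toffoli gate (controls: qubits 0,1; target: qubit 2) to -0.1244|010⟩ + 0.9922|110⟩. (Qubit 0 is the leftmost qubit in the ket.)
-0.1244|010⟩ + 0.9922|111⟩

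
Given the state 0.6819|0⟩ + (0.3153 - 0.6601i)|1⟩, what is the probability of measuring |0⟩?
0.465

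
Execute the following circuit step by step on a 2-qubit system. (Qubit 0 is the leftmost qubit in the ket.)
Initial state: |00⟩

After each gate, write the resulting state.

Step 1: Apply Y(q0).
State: i|10⟩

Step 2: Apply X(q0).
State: i|00⟩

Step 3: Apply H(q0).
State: (1/√2)i|00⟩ + (1/√2)i|10⟩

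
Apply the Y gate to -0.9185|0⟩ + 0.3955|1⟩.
-0.3955i|0⟩ - 0.9185i|1⟩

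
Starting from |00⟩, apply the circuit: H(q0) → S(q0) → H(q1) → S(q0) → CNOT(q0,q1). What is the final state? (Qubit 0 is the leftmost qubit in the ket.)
1/2|00⟩ + 1/2|01⟩ - 1/2|10⟩ - 1/2|11⟩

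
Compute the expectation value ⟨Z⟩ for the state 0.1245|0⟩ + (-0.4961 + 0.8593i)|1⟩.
-0.969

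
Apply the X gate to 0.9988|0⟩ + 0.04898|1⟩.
0.04898|0⟩ + 0.9988|1⟩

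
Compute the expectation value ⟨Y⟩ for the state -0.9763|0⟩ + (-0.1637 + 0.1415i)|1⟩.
-0.2763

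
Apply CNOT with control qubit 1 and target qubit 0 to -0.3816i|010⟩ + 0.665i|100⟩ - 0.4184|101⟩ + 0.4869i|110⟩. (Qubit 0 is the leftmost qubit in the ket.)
0.4869i|010⟩ + 0.665i|100⟩ - 0.4184|101⟩ - 0.3816i|110⟩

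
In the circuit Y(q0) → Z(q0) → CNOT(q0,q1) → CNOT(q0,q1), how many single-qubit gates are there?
2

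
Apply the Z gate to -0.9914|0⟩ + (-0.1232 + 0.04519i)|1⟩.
-0.9914|0⟩ + (0.1232 - 0.04519i)|1⟩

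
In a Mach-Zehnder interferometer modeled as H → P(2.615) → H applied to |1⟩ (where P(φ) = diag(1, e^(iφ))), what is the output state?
(0.9323 - 0.2513i)|0⟩ + (0.06774 + 0.2513i)|1⟩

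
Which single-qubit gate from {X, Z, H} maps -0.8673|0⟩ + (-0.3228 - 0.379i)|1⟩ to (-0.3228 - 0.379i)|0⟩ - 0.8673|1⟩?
X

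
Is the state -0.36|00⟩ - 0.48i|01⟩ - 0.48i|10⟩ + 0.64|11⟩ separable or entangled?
Separable

Writing the state as a|00⟩ + b|01⟩ + c|10⟩ + d|11⟩, it is a product state iff ad − bc = 0.
Here (a, b, c, d) = (-0.36, -0.48i, -0.48i, 0.64): ad − bc = (-0.36)(0.64) − (-0.48i)(-0.48i) = 0, so the state is separable.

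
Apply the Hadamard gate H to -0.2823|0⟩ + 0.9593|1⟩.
0.4787|0⟩ - 0.8779|1⟩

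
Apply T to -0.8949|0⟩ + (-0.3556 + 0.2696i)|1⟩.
-0.8949|0⟩ + (-0.4421 - 0.06081i)|1⟩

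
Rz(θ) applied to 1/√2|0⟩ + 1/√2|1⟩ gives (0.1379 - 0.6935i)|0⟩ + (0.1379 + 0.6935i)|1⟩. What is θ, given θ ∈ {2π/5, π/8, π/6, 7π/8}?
7π/8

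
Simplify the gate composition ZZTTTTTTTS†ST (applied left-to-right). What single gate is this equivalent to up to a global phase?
I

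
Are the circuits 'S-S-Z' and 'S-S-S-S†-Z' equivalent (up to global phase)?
Yes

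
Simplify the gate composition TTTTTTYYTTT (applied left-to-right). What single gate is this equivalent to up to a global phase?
T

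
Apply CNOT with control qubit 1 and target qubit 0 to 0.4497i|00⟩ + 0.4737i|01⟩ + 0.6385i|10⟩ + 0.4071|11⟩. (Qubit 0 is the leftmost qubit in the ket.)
0.4497i|00⟩ + 0.4071|01⟩ + 0.6385i|10⟩ + 0.4737i|11⟩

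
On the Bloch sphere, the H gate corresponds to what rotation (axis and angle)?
Rotation by π around the (x+z)/√2 axis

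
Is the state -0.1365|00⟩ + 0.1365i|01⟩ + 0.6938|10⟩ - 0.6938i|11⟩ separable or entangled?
Separable

Writing the state as a|00⟩ + b|01⟩ + c|10⟩ + d|11⟩, it is a product state iff ad − bc = 0.
Here (a, b, c, d) = (-0.1365, 0.1365i, 0.6938, -0.6938i): ad − bc = (-0.1365)(-0.6938i) − (0.1365i)(0.6938) = 0, so the state is separable.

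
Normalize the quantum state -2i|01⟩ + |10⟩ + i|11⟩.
-0.8165i|01⟩ + 1/√6|10⟩ + (1/√6)i|11⟩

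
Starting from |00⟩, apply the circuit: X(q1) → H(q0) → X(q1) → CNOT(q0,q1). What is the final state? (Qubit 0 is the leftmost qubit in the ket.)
1/√2|00⟩ + 1/√2|11⟩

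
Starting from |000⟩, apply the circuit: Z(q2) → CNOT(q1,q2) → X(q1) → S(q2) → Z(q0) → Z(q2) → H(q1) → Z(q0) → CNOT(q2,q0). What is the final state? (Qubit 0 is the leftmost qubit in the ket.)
1/√2|000⟩ - 1/√2|010⟩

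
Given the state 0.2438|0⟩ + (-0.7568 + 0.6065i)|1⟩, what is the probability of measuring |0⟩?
0.05944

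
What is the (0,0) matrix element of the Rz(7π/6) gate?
(-0.2588 - 0.9659i)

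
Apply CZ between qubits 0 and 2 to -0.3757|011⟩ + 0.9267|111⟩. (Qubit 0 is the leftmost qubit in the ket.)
-0.3757|011⟩ - 0.9267|111⟩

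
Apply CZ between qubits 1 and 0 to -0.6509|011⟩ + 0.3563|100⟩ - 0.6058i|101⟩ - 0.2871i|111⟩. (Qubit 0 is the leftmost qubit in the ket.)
-0.6509|011⟩ + 0.3563|100⟩ - 0.6058i|101⟩ + 0.2871i|111⟩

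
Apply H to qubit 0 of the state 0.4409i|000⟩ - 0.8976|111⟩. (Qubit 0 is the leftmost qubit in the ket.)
0.3118i|000⟩ - 0.6347|011⟩ + 0.3118i|100⟩ + 0.6347|111⟩

H on qubit 0 mixes each pair of kets that differ only in qubit 0: amplitudes (a, b) of (|…0…⟩, |…1…⟩) become ((a + b)/√2, (a − b)/√2). Kets absent from the input have amplitude 0.
(|000⟩, |100⟩): (a, b) = (0.4409i, 0) → (0.3118i, 0.3118i)
(|011⟩, |111⟩): (a, b) = (0, -0.8976) → (-0.6347, 0.6347)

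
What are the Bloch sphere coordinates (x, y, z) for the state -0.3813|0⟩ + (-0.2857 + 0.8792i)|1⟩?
(0.2179, -0.6705, -0.7092)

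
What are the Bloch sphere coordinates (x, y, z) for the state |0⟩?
(0, 0, 1)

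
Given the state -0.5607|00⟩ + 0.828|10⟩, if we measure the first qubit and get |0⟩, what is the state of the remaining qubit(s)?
-|0⟩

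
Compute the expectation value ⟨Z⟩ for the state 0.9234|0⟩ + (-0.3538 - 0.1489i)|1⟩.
0.7053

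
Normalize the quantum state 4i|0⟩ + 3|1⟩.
0.8i|0⟩ + 0.6|1⟩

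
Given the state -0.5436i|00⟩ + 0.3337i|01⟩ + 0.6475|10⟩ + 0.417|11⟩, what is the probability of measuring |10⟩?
0.4193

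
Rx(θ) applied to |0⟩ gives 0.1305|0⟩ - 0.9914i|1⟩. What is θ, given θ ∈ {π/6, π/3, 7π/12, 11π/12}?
11π/12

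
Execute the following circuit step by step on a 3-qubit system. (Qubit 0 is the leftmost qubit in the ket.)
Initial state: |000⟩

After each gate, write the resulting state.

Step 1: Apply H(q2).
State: 1/√2|000⟩ + 1/√2|001⟩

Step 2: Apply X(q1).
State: 1/√2|010⟩ + 1/√2|011⟩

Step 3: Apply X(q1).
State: 1/√2|000⟩ + 1/√2|001⟩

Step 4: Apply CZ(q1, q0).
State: 1/√2|000⟩ + 1/√2|001⟩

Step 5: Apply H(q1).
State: 1/2|000⟩ + 1/2|001⟩ + 1/2|010⟩ + 1/2|011⟩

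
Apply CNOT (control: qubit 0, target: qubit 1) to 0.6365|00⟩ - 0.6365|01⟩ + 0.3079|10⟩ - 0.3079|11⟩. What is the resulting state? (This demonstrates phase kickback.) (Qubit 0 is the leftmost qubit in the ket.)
0.6365|00⟩ - 0.6365|01⟩ - 0.3079|10⟩ + 0.3079|11⟩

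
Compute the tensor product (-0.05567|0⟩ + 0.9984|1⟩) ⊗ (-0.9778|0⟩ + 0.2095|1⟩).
0.05443|00⟩ - 0.01166|01⟩ - 0.9762|10⟩ + 0.2092|11⟩

amp(|b₁b₂…⟩) = product of the factor amplitudes for bits b₁, b₂, …; only kets whose every factor amplitude is nonzero survive.
|00⟩: (-0.05567)(-0.9778) = 0.05443
|01⟩: (-0.05567)(0.2095) = -0.01166
|10⟩: (0.9984)(-0.9778) = -0.9762
|11⟩: (0.9984)(0.2095) = 0.2092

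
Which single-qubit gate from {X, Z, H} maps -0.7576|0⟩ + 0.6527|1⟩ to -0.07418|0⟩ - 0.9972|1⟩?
H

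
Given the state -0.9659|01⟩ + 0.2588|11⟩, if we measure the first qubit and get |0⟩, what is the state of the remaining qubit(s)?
-|1⟩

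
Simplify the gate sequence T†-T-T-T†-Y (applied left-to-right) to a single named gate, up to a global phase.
Y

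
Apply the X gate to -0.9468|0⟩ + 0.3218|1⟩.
0.3218|0⟩ - 0.9468|1⟩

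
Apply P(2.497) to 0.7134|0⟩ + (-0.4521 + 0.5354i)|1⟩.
0.7134|0⟩ + (0.03968 - 0.6996i)|1⟩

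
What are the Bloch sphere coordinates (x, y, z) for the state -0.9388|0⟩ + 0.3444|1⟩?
(-0.6466, 0, 0.7627)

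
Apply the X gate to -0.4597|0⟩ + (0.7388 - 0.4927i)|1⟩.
(0.7388 - 0.4927i)|0⟩ - 0.4597|1⟩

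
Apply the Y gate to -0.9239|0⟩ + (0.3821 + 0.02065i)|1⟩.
(0.02065 - 0.3821i)|0⟩ - 0.9239i|1⟩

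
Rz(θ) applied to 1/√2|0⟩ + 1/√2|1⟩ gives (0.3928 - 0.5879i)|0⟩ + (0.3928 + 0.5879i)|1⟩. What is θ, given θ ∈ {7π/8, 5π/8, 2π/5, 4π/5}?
5π/8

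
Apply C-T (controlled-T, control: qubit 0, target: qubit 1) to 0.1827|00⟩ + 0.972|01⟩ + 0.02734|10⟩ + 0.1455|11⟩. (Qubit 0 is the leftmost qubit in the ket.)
0.1827|00⟩ + 0.972|01⟩ + 0.02734|10⟩ + (0.1029 + 0.1029i)|11⟩

C-T leaves the control-|0⟩ kets |00⟩, |01⟩ unchanged and applies T to qubit 1 on the control-|1⟩ pair (|10⟩, |11⟩).
T = [[1, 0], [0, (1/√2 + (1/√2)i)]].
With a = amp(|10⟩) = 0.02734 and b = amp(|11⟩) = 0.1455:
new amp(|10⟩) = (1)·a = 0.02734
new amp(|11⟩) = (1/√2 + (1/√2)i)·b = (0.1029 + 0.1029i)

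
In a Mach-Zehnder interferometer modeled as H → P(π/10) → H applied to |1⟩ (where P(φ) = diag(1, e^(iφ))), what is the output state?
(0.02447 - 0.1545i)|0⟩ + (0.9755 + 0.1545i)|1⟩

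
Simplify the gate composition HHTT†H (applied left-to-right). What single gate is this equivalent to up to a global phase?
H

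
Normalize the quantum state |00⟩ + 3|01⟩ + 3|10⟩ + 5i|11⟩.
0.1508|00⟩ + 0.4523|01⟩ + 0.4523|10⟩ + 0.7538i|11⟩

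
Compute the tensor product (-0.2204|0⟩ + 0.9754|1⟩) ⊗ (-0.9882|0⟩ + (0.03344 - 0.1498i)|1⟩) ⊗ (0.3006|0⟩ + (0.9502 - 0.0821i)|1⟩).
0.06547|000⟩ + (0.207 - 0.01788i)|001⟩ + (-0.002215 + 0.009925i)|010⟩ + (-0.004293 + 0.03198i)|011⟩ - 0.2897|100⟩ + (-0.9159 + 0.07914i)|101⟩ + (0.009805 - 0.04392i)|110⟩ + (0.019 - 0.1415i)|111⟩

amp(|b₁b₂…⟩) = product of the factor amplitudes for bits b₁, b₂, …; only kets whose every factor amplitude is nonzero survive.
|000⟩: (-0.2204)(-0.9882)(0.3006) = 0.06547
|001⟩: (-0.2204)(-0.9882)(0.9502 - 0.0821i) = (0.207 - 0.01788i)
|010⟩: (-0.2204)(0.03344 - 0.1498i)(0.3006) = (-0.002215 + 0.009925i)
|011⟩: (-0.2204)(0.03344 - 0.1498i)(0.9502 - 0.0821i) = (-0.004293 + 0.03198i)
|100⟩: (0.9754)(-0.9882)(0.3006) = -0.2897
|101⟩: (0.9754)(-0.9882)(0.9502 - 0.0821i) = (-0.9159 + 0.07914i)
|110⟩: (0.9754)(0.03344 - 0.1498i)(0.3006) = (0.009805 - 0.04392i)
|111⟩: (0.9754)(0.03344 - 0.1498i)(0.9502 - 0.0821i) = (0.019 - 0.1415i)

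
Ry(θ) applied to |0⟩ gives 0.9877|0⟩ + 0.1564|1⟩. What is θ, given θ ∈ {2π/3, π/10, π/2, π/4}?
π/10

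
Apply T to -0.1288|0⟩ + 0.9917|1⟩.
-0.1288|0⟩ + (0.7012 + 0.7012i)|1⟩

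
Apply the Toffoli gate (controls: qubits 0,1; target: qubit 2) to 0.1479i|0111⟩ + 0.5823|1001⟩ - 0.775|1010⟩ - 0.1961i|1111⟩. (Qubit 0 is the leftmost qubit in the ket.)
0.1479i|0111⟩ + 0.5823|1001⟩ - 0.775|1010⟩ - 0.1961i|1101⟩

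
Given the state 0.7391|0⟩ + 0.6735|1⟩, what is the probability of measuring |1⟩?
0.4536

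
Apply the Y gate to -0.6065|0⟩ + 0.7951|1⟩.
-0.7951i|0⟩ - 0.6065i|1⟩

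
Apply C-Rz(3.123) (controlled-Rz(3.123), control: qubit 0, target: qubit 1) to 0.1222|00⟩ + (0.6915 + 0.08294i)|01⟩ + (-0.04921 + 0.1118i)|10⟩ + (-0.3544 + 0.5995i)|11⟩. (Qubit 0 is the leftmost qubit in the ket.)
0.1222|00⟩ + (0.6915 + 0.08294i)|01⟩ + (0.1113 + 0.05025i)|10⟩ + (-0.6028 - 0.3488i)|11⟩

C-Rz(3.123) leaves the control-|0⟩ kets |00⟩, |01⟩ unchanged and applies Rz(3.123) to qubit 1 on the control-|1⟩ pair (|10⟩, |11⟩).
Rz(3.123) = [[e^(−iθ/2), 0], [0, e^(iθ/2)]] with e^(±iθ/2) = cos(θ/2) ± i·sin(θ/2); θ = 3.123, cos(θ/2) ≈ 0.00929619, sin(θ/2) ≈ 0.999957.
With a = amp(|10⟩) = (-0.04921 + 0.1118i) and b = amp(|11⟩) = (-0.3544 + 0.5995i):
new amp(|10⟩) = (0.00929619 - 0.999957i)·a = (0.1113 + 0.05025i)
new amp(|11⟩) = (0.00929619 + 0.999957i)·b = (-0.6028 - 0.3488i)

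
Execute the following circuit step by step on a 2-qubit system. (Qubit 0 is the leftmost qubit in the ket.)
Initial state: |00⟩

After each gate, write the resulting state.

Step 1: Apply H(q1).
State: 1/√2|00⟩ + 1/√2|01⟩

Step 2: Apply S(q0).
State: 1/√2|00⟩ + 1/√2|01⟩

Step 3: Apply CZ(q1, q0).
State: 1/√2|00⟩ + 1/√2|01⟩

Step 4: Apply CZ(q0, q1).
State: 1/√2|00⟩ + 1/√2|01⟩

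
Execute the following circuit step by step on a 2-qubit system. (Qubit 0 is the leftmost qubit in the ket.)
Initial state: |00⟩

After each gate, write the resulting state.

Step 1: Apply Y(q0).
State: i|10⟩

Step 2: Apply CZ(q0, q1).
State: i|10⟩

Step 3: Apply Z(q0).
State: -i|10⟩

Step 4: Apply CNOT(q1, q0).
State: -i|10⟩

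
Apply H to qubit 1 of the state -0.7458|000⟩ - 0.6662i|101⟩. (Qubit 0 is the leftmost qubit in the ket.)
-0.5274|000⟩ - 0.5274|010⟩ - 0.4711i|101⟩ - 0.4711i|111⟩

H on qubit 1 mixes each pair of kets that differ only in qubit 1: amplitudes (a, b) of (|…0…⟩, |…1…⟩) become ((a + b)/√2, (a − b)/√2). Kets absent from the input have amplitude 0.
(|000⟩, |010⟩): (a, b) = (-0.7458, 0) → (-0.5274, -0.5274)
(|101⟩, |111⟩): (a, b) = (-0.6662i, 0) → (-0.4711i, -0.4711i)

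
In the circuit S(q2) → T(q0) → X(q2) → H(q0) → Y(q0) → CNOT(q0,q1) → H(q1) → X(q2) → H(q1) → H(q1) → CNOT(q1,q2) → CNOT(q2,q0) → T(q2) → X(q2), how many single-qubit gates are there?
11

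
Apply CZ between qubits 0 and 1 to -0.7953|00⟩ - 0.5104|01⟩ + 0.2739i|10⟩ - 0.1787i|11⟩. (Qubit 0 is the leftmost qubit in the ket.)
-0.7953|00⟩ - 0.5104|01⟩ + 0.2739i|10⟩ + 0.1787i|11⟩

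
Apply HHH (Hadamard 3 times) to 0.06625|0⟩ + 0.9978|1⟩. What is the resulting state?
0.7524|0⟩ - 0.6587|1⟩

H² = I, so H^3 = H: a single Hadamard. With (a, b) = (0.06625, 0.9978), H gives ((a + b)/√2, (a − b)/√2) = (0.7524, -0.6587).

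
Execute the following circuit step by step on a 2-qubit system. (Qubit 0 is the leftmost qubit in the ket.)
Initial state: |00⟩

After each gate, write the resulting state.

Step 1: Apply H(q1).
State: 1/√2|00⟩ + 1/√2|01⟩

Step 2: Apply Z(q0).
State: 1/√2|00⟩ + 1/√2|01⟩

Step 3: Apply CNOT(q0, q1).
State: 1/√2|00⟩ + 1/√2|01⟩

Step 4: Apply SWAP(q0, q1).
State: 1/√2|00⟩ + 1/√2|10⟩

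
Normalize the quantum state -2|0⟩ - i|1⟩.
-0.8944|0⟩ - (1/√5)i|1⟩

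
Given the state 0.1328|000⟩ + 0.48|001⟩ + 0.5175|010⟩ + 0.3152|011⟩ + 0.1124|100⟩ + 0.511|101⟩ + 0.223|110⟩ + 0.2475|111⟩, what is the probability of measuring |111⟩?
0.06126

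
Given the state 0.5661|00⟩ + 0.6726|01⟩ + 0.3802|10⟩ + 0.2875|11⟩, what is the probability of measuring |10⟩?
0.1446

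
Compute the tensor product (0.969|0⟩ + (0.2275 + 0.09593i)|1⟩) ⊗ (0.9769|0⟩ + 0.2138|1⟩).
0.9466|00⟩ + 0.2072|01⟩ + (0.2222 + 0.09371i)|10⟩ + (0.04864 + 0.02051i)|11⟩

amp(|b₁b₂…⟩) = product of the factor amplitudes for bits b₁, b₂, …; only kets whose every factor amplitude is nonzero survive.
|00⟩: (0.969)(0.9769) = 0.9466
|01⟩: (0.969)(0.2138) = 0.2072
|10⟩: (0.2275 + 0.09593i)(0.9769) = (0.2222 + 0.09371i)
|11⟩: (0.2275 + 0.09593i)(0.2138) = (0.04864 + 0.02051i)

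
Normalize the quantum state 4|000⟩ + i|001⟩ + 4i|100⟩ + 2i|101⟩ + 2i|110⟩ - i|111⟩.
0.6172|000⟩ + 0.1543i|001⟩ + 0.6172i|100⟩ + 0.3086i|101⟩ + 0.3086i|110⟩ - 0.1543i|111⟩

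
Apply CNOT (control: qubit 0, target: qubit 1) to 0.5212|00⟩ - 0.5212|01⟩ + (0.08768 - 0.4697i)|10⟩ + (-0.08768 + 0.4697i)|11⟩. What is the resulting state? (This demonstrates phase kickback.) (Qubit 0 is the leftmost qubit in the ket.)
0.5212|00⟩ - 0.5212|01⟩ + (-0.08768 + 0.4697i)|10⟩ + (0.08768 - 0.4697i)|11⟩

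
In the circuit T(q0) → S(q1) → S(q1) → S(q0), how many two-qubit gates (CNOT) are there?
0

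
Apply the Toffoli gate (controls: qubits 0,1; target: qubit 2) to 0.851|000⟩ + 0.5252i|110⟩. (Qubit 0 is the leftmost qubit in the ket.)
0.851|000⟩ + 0.5252i|111⟩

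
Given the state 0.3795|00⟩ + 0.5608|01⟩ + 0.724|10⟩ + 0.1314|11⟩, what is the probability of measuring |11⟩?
0.01727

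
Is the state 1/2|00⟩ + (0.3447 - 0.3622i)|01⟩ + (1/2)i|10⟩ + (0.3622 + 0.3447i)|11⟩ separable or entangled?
Separable

Writing the state as a|00⟩ + b|01⟩ + c|10⟩ + d|11⟩, it is a product state iff ad − bc = 0.
Here (a, b, c, d) = (1/2, (0.3447 - 0.3622i), (1/2)i, (0.3622 + 0.3447i)): ad − bc = (1/2)(0.3622 + 0.3447i) − (0.3447 - 0.3622i)((1/2)i) = 0, so the state is separable.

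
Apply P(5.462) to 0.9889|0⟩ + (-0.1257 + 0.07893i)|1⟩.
0.9889|0⟩ + (-0.02787 + 0.1458i)|1⟩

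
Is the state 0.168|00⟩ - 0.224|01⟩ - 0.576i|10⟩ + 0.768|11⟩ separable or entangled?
Entangled

Writing the state as a|00⟩ + b|01⟩ + c|10⟩ + d|11⟩, it is a product state iff ad − bc = 0.
Here (a, b, c, d) = (0.168, -0.224, -0.576i, 0.768): ad − bc = (0.168)(0.768) − (-0.224)(-0.576i) = (0.129 - 0.129i) ≠ 0, so the state is entangled.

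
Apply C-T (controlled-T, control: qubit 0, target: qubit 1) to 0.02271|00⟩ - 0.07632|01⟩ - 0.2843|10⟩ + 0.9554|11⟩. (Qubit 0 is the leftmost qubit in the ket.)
0.02271|00⟩ - 0.07632|01⟩ - 0.2843|10⟩ + (0.6756 + 0.6756i)|11⟩

C-T leaves the control-|0⟩ kets |00⟩, |01⟩ unchanged and applies T to qubit 1 on the control-|1⟩ pair (|10⟩, |11⟩).
T = [[1, 0], [0, (1/√2 + (1/√2)i)]].
With a = amp(|10⟩) = -0.2843 and b = amp(|11⟩) = 0.9554:
new amp(|10⟩) = (1)·a = -0.2843
new amp(|11⟩) = (1/√2 + (1/√2)i)·b = (0.6756 + 0.6756i)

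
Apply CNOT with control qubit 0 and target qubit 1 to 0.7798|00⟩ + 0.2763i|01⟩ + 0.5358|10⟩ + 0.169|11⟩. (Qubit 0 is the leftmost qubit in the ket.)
0.7798|00⟩ + 0.2763i|01⟩ + 0.169|10⟩ + 0.5358|11⟩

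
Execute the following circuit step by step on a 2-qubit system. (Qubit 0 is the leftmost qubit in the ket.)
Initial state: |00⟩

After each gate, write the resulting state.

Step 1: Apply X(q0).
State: |10⟩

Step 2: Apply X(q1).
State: |11⟩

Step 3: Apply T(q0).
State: (1/√2 + (1/√2)i)|11⟩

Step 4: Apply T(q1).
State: i|11⟩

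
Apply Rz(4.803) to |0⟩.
(-0.7384 - 0.6744i)|0⟩

Rz(4.803) = [[e^(−iθ/2), 0], [0, e^(iθ/2)]] with e^(±iθ/2) = cos(θ/2) ± i·sin(θ/2); θ = 4.803, cos(θ/2) ≈ -0.738406, sin(θ/2) ≈ 0.674356.
With a = amp(|0⟩) = 1 and b = amp(|1⟩) = 0:
new amp(|0⟩) = (-0.738406 - 0.674356i)·a = (-0.7384 - 0.6744i)
new amp(|1⟩) = (-0.738406 + 0.674356i)·b = 0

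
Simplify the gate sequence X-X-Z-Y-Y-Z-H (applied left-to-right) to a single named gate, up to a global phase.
H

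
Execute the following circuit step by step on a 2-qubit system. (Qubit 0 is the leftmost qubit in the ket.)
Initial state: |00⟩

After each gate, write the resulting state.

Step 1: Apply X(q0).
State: |10⟩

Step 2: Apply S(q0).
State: i|10⟩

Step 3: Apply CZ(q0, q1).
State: i|10⟩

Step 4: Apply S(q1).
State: i|10⟩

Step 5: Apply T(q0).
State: (-1/√2 + (1/√2)i)|10⟩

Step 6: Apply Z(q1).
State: (-1/√2 + (1/√2)i)|10⟩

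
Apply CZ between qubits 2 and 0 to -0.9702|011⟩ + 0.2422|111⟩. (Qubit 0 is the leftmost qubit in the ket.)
-0.9702|011⟩ - 0.2422|111⟩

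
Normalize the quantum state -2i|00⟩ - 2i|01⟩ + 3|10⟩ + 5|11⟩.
-0.3086i|00⟩ - 0.3086i|01⟩ + 0.4629|10⟩ + 0.7715|11⟩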